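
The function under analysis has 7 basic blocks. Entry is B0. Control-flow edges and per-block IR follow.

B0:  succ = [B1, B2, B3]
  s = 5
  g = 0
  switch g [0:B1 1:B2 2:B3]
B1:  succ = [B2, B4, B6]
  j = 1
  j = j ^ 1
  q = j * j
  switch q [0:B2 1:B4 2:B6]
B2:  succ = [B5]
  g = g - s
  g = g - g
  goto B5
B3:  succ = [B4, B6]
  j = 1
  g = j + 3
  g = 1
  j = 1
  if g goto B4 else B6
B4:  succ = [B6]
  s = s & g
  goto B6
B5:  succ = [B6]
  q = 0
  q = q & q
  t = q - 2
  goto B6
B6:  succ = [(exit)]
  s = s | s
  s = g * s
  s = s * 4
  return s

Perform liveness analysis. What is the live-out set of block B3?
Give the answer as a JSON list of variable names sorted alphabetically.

Answer: ["g", "s"]

Working:
def/use:
  B0: def={g,s} ue=∅
  B1: def={j,q} ue=∅
  B2: def={g} ue={g,s}
  B3: def={g,j} ue=∅
  B4: def={s} ue={g,s}
  B5: def={q,t} ue=∅
  B6: def={s} ue={g,s}

Liveness:
  B0 li=∅ lo={g,s}
  B1 li={g,s} lo={g,s}
  B2 li={g,s} lo={g,s}
  B3 li={s} lo={g,s}
  B4 li={g,s} lo={g,s}
  B5 li={g,s} lo={g,s}
  B6 li={g,s} lo=∅

live-out(B3) = ["g", "s"]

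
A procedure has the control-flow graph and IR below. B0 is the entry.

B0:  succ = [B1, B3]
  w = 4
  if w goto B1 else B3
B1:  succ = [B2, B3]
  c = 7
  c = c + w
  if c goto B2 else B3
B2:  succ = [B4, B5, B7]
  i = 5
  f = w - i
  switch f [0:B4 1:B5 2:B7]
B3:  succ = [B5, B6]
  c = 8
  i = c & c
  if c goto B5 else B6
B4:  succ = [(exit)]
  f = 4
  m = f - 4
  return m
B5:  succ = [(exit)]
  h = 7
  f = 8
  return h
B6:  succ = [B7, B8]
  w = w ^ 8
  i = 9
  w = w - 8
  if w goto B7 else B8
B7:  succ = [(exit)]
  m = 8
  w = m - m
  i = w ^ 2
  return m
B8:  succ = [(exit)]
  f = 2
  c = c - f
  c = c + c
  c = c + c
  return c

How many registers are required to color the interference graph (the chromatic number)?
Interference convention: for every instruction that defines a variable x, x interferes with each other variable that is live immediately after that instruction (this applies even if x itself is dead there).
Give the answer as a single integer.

def/use:
  B0 def {w} use ∅
  B1 def {c} use {w}
  B2 def {f,i} use {w}
  B3 def {c,i} use ∅
  B4 def {f,m} use ∅
  B5 def {f,h} use ∅
  B6 def {i,w} use {w}
  B7 def {i,m,w} use ∅
  B8 def {c,f} use {c}

Live sets:
  B0: in=∅ out={w}
  B1: in={w} out={w}
  B2: in={w} out=∅
  B3: in={w} out={c,w}
  B4: in=∅ out=∅
  B5: in=∅ out=∅
  B6: in={c,w} out={c}
  B7: in=∅ out=∅
  B8: in={c} out=∅

Interference:
  c — {f,i,w}
  f — {c,h}
  h — {f}
  i — {c,m,w}
  m — {i,w}
  w — {c,i,m}

Chromatic number:
  lower bound: {c,i,w} mutually conflict ⇒ χ ≥ 3
  3-colouring: c0={c,h,m}  c1={f,i}  c2={w}
  χ = 3

Answer: 3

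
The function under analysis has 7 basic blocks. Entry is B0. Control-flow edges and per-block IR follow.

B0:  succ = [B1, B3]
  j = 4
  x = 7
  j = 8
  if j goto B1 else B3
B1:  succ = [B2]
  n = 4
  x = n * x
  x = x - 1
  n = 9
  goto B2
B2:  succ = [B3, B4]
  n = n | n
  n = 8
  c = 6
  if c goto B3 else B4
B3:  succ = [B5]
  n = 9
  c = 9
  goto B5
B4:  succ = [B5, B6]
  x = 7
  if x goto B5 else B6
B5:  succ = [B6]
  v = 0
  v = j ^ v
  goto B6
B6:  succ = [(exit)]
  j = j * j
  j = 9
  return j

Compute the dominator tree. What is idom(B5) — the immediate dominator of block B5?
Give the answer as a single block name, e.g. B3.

Answer: B0

Working:
idom tree: B1←B0 B2←B1 B3←B0 B4←B2 B5←B0 B6←B0
Dom at joins:
  B3: preds {B0,B2}: {B0} ∩ {B0,B1,B2} = {B0}; idom=B0
  B5: preds {B3,B4}: {B0,B3} ∩ {B0,B1,B2,B4} = {B0}; idom=B0
  B6: preds {B4,B5}: {B0,B1,B2,B4} ∩ {B0,B5} = {B0}; idom=B0

idom(B5) = B0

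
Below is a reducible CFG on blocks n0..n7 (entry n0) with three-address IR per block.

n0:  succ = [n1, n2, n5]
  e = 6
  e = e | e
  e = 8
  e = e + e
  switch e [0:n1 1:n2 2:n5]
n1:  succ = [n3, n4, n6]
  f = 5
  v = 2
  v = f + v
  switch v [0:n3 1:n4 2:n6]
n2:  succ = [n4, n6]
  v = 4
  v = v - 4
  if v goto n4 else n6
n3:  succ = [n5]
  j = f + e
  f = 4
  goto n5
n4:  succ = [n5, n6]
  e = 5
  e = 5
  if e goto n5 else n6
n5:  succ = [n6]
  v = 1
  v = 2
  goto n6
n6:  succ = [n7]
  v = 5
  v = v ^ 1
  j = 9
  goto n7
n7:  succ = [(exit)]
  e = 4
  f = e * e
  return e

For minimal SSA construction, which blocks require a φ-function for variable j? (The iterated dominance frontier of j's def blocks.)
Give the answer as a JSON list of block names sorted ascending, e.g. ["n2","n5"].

idom tree: n1←n0 n2←n0 n3←n1 n4←n0 n5←n0 n6←n0 n7←n6
Join-block Dom:
  n4: preds {n1,n2}: {n0,n1} ∩ {n0,n2} = {n0}; idom=n0
  n5: preds {n0,n3,n4}: {n0} ∩ {n0,n1,n3} ∩ {n0,n4} = {n0}; idom=n0
  n6: preds {n1,n2,n4,n5}: {n0,n1} ∩ {n0,n2} ∩ {n0,n4} ∩ {n0,n5} = {n0}; idom=n0

DF walk-up:
  join n4 pred n1: n1 stop@n0
  join n4 pred n2: n2 stop@n0
  join n5 pred n0: · stop@n0
  join n5 pred n3: n3→n1 stop@n0
  join n5 pred n4: n4 stop@n0
  join n6 pred n1: n1 stop@n0
  join n6 pred n2: n2 stop@n0
  join n6 pred n4: n4 stop@n0
  join n6 pred n5: n5 stop@n0
  n0 → ∅
  n1 → {n4,n5,n6}
  n2 → {n4,n6}
  n3 → {n5}
  n4 → {n5,n6}
  n5 → {n6}
  n6 → ∅
  n7 → ∅

φ for j: defs {n3,n6}
  DF⁺ = {n5,n6}

Answer: ["n5", "n6"]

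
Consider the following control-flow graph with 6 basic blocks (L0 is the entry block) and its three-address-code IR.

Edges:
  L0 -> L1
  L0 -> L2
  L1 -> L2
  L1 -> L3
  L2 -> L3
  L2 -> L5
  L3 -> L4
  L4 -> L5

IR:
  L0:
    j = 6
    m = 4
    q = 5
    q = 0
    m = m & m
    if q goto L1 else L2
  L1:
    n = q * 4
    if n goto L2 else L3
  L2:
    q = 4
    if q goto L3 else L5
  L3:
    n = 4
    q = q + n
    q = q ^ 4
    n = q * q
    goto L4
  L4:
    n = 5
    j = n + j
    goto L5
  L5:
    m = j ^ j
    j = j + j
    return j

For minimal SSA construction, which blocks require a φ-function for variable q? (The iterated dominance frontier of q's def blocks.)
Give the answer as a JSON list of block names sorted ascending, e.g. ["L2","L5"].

idom tree: L1←L0 L2←L0 L3←L0 L4←L3 L5←L0
Dom at joins:
  L2: preds {L0,L1}: {L0} ∩ {L0,L1} = {L0}; idom=L0
  L3: preds {L1,L2}: {L0,L1} ∩ {L0,L2} = {L0}; idom=L0
  L5: preds {L2,L4}: {L0,L2} ∩ {L0,L3,L4} = {L0}; idom=L0

DF walk-up:
  L2←L0: walk · to L0
  L2←L1: walk L1 to L0
  L3←L1: walk L1 to L0
  L3←L2: walk L2 to L0
  L5←L2: walk L2 to L0
  L5←L4: walk L4→L3 to L0
  DF(L0)=∅
  DF(L1)={L2,L3}
  DF(L2)={L3,L5}
  DF(L3)={L5}
  DF(L4)={L5}
  DF(L5)=∅

φ for q: defs {L0,L2,L3}
  DF⁺ = {L3,L5}

Answer: ["L3", "L5"]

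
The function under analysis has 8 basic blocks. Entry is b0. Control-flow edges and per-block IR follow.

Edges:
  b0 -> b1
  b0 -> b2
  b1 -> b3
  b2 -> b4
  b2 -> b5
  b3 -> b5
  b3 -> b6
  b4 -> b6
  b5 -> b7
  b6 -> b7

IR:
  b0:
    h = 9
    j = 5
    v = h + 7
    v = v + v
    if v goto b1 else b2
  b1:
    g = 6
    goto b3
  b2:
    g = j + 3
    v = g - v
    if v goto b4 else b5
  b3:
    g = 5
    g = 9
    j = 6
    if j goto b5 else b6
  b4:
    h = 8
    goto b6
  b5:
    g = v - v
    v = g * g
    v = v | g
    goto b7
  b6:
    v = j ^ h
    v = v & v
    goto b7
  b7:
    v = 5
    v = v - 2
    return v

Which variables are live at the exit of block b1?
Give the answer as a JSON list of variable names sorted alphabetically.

Block summaries:
  b0: {h,j,v} / ∅
  b1: {g} / ∅
  b2: {g,v} / {j,v}
  b3: {g,j} / ∅
  b4: {h} / ∅
  b5: {g,v} / {v}
  b6: {v} / {h,j}
  b7: {v} / ∅

Backward fixpoint:
  b0: in=∅ out={h,j,v}
  b1: in={h,v} out={h,v}
  b2: in={j,v} out={j,v}
  b3: in={h,v} out={h,j,v}
  b4: in={j} out={h,j}
  b5: in={v} out=∅
  b6: in={h,j} out=∅
  b7: in=∅ out=∅

live-out(b1) = ["h", "v"]

Answer: ["h", "v"]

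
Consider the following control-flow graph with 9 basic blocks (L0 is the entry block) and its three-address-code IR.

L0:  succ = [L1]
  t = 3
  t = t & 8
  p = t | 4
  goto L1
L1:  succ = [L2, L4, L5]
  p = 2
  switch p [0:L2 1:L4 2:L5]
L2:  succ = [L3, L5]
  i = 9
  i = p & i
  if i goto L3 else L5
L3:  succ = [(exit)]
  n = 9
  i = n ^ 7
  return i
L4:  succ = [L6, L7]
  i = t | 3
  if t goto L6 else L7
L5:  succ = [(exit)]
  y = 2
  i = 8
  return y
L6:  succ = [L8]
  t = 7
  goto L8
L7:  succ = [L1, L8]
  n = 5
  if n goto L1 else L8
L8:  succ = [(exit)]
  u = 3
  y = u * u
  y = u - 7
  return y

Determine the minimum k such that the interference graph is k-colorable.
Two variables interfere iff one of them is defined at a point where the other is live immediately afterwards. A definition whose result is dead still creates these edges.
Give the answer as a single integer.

Answer: 3

Analysis:
def/use:
  L0 def {p,t} use ∅
  L1 def {p} use ∅
  L2 def {i} use {p}
  L3 def {i,n} use ∅
  L4 def {i} use {t}
  L5 def {i,y} use ∅
  L6 def {t} use ∅
  L7 def {n} use ∅
  L8 def {u,y} use ∅

Liveness:
  L0 li=∅ lo={t}
  L1 li={t} lo={p,t}
  L2 li={p} lo=∅
  L3 li=∅ lo=∅
  L4 li={t} lo={t}
  L5 li=∅ lo=∅
  L6 li=∅ lo=∅
  L7 li={t} lo={t}
  L8 li=∅ lo=∅

Conflict graph:
  i: {p,t,y}
  n: {t}
  p: {i,t}
  t: {i,n,p}
  u: {y}
  y: {i,u}

Registers:
  clique {i,p,t} ⇒ need ≥ 3
  3-colouring: c0={i,n,u}  c1={t,y}  c2={p}
  χ = 3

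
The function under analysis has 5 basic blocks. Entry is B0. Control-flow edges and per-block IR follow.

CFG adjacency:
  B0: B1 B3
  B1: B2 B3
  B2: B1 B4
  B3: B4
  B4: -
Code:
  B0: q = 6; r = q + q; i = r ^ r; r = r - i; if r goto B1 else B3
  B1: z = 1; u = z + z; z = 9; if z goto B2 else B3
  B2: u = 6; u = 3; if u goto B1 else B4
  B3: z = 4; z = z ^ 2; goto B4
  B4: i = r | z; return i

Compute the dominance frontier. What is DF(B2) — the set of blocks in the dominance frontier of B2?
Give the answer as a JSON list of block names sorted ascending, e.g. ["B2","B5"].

idom tree: B1←B0 B2←B1 B3←B0 B4←B0
Dom at joins:
  B1: preds {B0,B2}: {B0} ∩ {B0,B1,B2} = {B0}; idom=B0
  B3: preds {B0,B1}: {B0} ∩ {B0,B1} = {B0}; idom=B0
  B4: preds {B2,B3}: {B0,B1,B2} ∩ {B0,B3} = {B0}; idom=B0

DF derivation:
  B1←B0: walk · to B0
  B1←B2: walk B2→B1 to B0
  B3←B0: walk · to B0
  B3←B1: walk B1 to B0
  B4←B2: walk B2→B1 to B0
  B4←B3: walk B3 to B0
  B0 → ∅
  B1 → {B1,B3,B4}
  B2 → {B1,B4}
  B3 → {B4}
  B4 → ∅

DF(B2) = ["B1", "B4"]

Answer: ["B1", "B4"]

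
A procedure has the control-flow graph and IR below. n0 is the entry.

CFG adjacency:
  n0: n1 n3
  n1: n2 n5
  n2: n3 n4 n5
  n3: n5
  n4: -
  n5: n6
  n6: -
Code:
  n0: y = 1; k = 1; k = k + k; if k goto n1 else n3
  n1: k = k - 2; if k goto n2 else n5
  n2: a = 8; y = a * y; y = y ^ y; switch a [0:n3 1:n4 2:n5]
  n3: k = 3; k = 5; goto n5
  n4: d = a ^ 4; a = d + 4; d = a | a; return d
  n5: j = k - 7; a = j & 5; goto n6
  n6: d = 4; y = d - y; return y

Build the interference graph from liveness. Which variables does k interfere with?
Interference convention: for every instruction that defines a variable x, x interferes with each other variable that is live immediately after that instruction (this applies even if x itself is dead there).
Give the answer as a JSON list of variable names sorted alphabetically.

Per-block:
  n0: {k,y} / ∅
  n1: {k} / {k}
  n2: {a,y} / {y}
  n3: {k} / ∅
  n4: {a,d} / {a}
  n5: {a,j} / {k}
  n6: {d,y} / {y}

Backward fixpoint:
  live n0: ∅→{k,y}
  live n1: {k,y}→{k,y}
  live n2: {k,y}→{a,k,y}
  live n3: {y}→{k,y}
  live n4: {a}→∅
  live n5: {k,y}→{y}
  live n6: {y}→∅

Interfere edges:
  a↔{k,y}
  d↔{y}
  j↔{y}
  k↔{a,y}
  y↔{a,d,j,k}

N(k) = ["a", "y"]

Answer: ["a", "y"]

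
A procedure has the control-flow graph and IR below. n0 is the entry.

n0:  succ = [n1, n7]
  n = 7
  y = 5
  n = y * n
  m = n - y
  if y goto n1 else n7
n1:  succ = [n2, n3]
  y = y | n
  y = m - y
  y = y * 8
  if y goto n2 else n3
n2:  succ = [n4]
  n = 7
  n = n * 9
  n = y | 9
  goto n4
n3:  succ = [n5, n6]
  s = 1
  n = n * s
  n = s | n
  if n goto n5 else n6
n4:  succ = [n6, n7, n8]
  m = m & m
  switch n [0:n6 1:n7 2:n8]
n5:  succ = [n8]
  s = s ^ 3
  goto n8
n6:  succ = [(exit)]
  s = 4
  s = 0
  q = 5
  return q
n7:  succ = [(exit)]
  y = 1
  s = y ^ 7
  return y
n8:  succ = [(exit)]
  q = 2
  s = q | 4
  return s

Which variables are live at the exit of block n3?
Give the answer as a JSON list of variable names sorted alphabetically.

Per-block:
  n0: {m,n,y} / ∅
  n1: {y} / {m,n,y}
  n2: {n} / {y}
  n3: {n,s} / {n}
  n4: {m} / {m,n}
  n5: {s} / {s}
  n6: {q,s} / ∅
  n7: {s,y} / ∅
  n8: {q,s} / ∅

Live sets:
  n0: in=∅ out={m,n,y}
  n1: in={m,n,y} out={m,n,y}
  n2: in={m,y} out={m,n}
  n3: in={n} out={s}
  n4: in={m,n} out=∅
  n5: in={s} out=∅
  n6: in=∅ out=∅
  n7: in=∅ out=∅
  n8: in=∅ out=∅

live-out(n3) = ["s"]

Answer: ["s"]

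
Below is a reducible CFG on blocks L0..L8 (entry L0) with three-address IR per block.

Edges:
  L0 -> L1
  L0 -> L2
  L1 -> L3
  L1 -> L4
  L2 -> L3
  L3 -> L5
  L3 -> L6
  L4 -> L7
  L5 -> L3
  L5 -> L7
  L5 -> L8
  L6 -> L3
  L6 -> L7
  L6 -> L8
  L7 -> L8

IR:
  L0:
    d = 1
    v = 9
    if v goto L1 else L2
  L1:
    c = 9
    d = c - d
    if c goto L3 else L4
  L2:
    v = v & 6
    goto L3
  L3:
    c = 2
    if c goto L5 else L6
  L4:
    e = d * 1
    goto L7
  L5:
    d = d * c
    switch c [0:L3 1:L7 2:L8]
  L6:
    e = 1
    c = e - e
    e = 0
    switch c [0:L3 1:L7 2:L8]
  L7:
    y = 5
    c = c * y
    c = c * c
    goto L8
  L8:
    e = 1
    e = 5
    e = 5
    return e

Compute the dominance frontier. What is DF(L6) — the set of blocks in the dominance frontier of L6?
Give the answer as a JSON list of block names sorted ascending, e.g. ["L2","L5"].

idom tree: L1←L0 L2←L0 L3←L0 L4←L1 L5←L3 L6←L3 L7←L0 L8←L0
Dom∩ at merges:
  L3: preds {L1,L2,L5,L6}: {L0,L1} ∩ {L0,L2} ∩ {L0,L3,L5} ∩ {L0,L3,L6} = {L0}; idom=L0
  L7: preds {L4,L5,L6}: {L0,L1,L4} ∩ {L0,L3,L5} ∩ {L0,L3,L6} = {L0}; idom=L0
  L8: preds {L5,L6,L7}: {L0,L3,L5} ∩ {L0,L3,L6} ∩ {L0,L7} = {L0}; idom=L0

DF walk-up:
  join L3 pred L1: L1 stop@L0
  join L3 pred L2: L2 stop@L0
  join L3 pred L5: L5→L3 stop@L0
  join L3 pred L6: L6→L3 stop@L0
  join L7 pred L4: L4→L1 stop@L0
  join L7 pred L5: L5→L3 stop@L0
  join L7 pred L6: L6→L3 stop@L0
  join L8 pred L5: L5→L3 stop@L0
  join L8 pred L6: L6→L3 stop@L0
  join L8 pred L7: L7 stop@L0
  L0: DF=∅
  L1: DF={L3,L7}
  L2: DF={L3}
  L3: DF={L3,L7,L8}
  L4: DF={L7}
  L5: DF={L3,L7,L8}
  L6: DF={L3,L7,L8}
  L7: DF={L8}
  L8: DF=∅

DF(L6) = ["L3", "L7", "L8"]

Answer: ["L3", "L7", "L8"]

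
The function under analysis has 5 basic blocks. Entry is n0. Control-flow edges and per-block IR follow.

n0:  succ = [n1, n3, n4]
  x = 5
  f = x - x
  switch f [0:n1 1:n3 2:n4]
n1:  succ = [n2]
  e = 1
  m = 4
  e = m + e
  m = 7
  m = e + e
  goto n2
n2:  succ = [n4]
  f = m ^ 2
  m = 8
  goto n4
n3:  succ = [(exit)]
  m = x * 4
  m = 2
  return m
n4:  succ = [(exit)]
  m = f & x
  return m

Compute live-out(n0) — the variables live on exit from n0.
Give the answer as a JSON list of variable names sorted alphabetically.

def/use:
  n0: {f,x} / ∅
  n1: {e,m} / ∅
  n2: {f,m} / {m}
  n3: {m} / {x}
  n4: {m} / {f,x}

Live sets:
  n0 li=∅ lo={f,x}
  n1 li={x} lo={m,x}
  n2 li={m,x} lo={f,x}
  n3 li={x} lo=∅
  n4 li={f,x} lo=∅

live-out(n0) = ["f", "x"]

Answer: ["f", "x"]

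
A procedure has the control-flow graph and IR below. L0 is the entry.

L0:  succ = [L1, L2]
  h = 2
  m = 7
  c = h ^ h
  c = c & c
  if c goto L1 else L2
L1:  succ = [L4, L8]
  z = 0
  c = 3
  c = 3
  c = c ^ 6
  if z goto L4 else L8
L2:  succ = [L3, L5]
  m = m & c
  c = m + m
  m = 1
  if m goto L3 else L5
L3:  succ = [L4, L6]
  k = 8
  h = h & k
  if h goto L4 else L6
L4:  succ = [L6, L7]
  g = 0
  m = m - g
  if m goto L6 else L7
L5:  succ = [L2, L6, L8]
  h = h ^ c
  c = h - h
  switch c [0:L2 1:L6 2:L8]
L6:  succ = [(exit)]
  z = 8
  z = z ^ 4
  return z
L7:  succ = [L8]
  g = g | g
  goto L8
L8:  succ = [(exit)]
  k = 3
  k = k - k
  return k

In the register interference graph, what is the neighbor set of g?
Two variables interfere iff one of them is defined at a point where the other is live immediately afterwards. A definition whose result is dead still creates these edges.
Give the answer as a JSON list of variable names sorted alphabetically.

Per-block:
  L0 def {c,h,m} use ∅
  L1 def {c,z} use ∅
  L2 def {c,m} use {c,m}
  L3 def {h,k} use {h}
  L4 def {g,m} use {m}
  L5 def {c,h} use {c,h}
  L6 def {z} use ∅
  L7 def {g} use {g}
  L8 def {k} use ∅

Live sets:
  L0 li=∅ lo={c,h,m}
  L1 li={m} lo={m}
  L2 li={c,h,m} lo={c,h,m}
  L3 li={h,m} lo={m}
  L4 li={m} lo={g}
  L5 li={c,h,m} lo={c,h,m}
  L6 li=∅ lo=∅
  L7 li={g} lo=∅
  L8 li=∅ lo=∅

Interfere edges:
  c↔{h,m,z}
  g↔{m}
  h↔{c,k,m}
  k↔{h,m}
  m↔{c,g,h,k,z}
  z↔{c,m}

N(g) = ["m"]

Answer: ["m"]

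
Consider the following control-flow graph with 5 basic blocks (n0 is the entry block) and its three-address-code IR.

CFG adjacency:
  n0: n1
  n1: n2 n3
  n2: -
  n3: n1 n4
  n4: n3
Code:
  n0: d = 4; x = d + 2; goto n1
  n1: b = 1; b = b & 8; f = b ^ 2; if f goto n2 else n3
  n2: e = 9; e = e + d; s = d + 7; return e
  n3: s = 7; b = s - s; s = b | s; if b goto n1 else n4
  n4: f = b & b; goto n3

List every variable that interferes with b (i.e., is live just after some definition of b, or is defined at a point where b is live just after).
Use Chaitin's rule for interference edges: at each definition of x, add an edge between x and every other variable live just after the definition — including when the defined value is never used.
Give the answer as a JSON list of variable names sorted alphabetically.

Block summaries:
  n0: {d,x} / ∅
  n1: {b,f} / ∅
  n2: {e,s} / {d}
  n3: {b,s} / ∅
  n4: {f} / {b}

Backward fixpoint:
  n0 li=∅ lo={d}
  n1 li={d} lo={d}
  n2 li={d} lo=∅
  n3 li={d} lo={b,d}
  n4 li={b,d} lo={d}

Interfere edges:
  b: {d,s}
  d: {b,e,f,s,x}
  e: {d,s}
  f: {d}
  s: {b,d,e}
  x: {d}

N(b) = ["d", "s"]

Answer: ["d", "s"]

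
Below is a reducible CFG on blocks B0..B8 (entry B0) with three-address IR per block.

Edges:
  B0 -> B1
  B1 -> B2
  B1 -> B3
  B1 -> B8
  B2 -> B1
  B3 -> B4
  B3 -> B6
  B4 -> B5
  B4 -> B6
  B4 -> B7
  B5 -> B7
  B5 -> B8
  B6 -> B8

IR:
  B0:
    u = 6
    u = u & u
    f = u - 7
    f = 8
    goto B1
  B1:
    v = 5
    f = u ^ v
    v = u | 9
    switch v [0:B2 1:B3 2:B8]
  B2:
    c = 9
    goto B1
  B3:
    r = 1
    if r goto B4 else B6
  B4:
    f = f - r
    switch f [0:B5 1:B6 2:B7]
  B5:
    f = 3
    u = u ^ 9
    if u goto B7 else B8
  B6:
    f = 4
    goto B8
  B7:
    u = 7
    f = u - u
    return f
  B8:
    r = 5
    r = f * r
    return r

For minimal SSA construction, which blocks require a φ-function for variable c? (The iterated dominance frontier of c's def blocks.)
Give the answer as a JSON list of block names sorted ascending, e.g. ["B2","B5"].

idom tree: B1←B0 B2←B1 B3←B1 B4←B3 B5←B4 B6←B3 B7←B4 B8←B1
Join-block Dom:
  B1: preds {B0,B2}: {B0} ∩ {B0,B1,B2} = {B0}; idom=B0
  B6: preds {B3,B4}: {B0,B1,B3} ∩ {B0,B1,B3,B4} = {B0,B1,B3}; idom=B3
  B7: preds {B4,B5}: {B0,B1,B3,B4} ∩ {B0,B1,B3,B4,B5} = {B0,B1,B3,B4}; idom=B4
  B8: preds {B1,B5,B6}: {B0,B1} ∩ {B0,B1,B3,B4,B5} ∩ {B0,B1,B3,B6} = {B0,B1}; idom=B1

DF derivation:
  join B1 pred B0: · stop@B0
  join B1 pred B2: B2→B1 stop@B0
  join B6 pred B3: · stop@B3
  join B6 pred B4: B4 stop@B3
  join B7 pred B4: · stop@B4
  join B7 pred B5: B5 stop@B4
  join B8 pred B1: · stop@B1
  join B8 pred B5: B5→B4→B3 stop@B1
  join B8 pred B6: B6→B3 stop@B1
  DF(B0)=∅
  DF(B1)={B1}
  DF(B2)={B1}
  DF(B3)={B8}
  DF(B4)={B6,B8}
  DF(B5)={B7,B8}
  DF(B6)={B8}
  DF(B7)=∅
  DF(B8)=∅

φ for c: defs {B2}
  DF⁺ = {B1}

Answer: ["B1"]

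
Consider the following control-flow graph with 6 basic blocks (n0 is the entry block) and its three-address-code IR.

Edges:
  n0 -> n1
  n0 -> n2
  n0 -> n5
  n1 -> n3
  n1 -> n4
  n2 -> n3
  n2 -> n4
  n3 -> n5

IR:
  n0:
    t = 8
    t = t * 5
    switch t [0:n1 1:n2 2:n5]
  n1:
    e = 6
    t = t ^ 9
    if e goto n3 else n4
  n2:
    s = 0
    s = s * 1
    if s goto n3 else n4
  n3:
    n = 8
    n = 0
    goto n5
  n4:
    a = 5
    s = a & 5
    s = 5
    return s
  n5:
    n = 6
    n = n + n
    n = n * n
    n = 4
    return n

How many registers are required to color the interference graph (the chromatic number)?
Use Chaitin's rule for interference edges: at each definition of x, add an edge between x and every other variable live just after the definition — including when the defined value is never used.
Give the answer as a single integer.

Answer: 2

Working:
Block summaries:
  n0: {t} / ∅
  n1: {e,t} / {t}
  n2: {s} / ∅
  n3: {n} / ∅
  n4: {a,s} / ∅
  n5: {n} / ∅

Backward fixpoint:
  n0: in=∅ out={t}
  n1: in={t} out=∅
  n2: in=∅ out=∅
  n3: in=∅ out=∅
  n4: in=∅ out=∅
  n5: in=∅ out=∅

Conflict graph:
  a — ∅
  e — {t}
  n — ∅
  s — ∅
  t — {e}

Colouring:
  clique {e,t} ⇒ need ≥ 2
  assign a→r0 e→r0 n→r0 s→r0 t→r1 — no edge inside a register ⇒ χ ≤ 2
  χ = 2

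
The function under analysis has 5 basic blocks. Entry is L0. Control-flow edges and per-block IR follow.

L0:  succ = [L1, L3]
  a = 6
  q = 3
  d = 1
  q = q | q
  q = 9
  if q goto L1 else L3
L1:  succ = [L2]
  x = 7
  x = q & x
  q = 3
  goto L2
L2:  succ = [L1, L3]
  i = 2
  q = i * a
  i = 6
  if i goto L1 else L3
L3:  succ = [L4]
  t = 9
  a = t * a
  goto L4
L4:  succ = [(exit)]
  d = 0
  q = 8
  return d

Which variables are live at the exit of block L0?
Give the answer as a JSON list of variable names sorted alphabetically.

Answer: ["a", "q"]

Analysis:
Block summaries:
  L0: {a,d,q} / ∅
  L1: {q,x} / {q}
  L2: {i,q} / {a}
  L3: {a,t} / {a}
  L4: {d,q} / ∅

Liveness:
  live L0: ∅→{a,q}
  live L1: {a,q}→{a}
  live L2: {a}→{a,q}
  live L3: {a}→∅
  live L4: ∅→∅

live-out(L0) = ["a", "q"]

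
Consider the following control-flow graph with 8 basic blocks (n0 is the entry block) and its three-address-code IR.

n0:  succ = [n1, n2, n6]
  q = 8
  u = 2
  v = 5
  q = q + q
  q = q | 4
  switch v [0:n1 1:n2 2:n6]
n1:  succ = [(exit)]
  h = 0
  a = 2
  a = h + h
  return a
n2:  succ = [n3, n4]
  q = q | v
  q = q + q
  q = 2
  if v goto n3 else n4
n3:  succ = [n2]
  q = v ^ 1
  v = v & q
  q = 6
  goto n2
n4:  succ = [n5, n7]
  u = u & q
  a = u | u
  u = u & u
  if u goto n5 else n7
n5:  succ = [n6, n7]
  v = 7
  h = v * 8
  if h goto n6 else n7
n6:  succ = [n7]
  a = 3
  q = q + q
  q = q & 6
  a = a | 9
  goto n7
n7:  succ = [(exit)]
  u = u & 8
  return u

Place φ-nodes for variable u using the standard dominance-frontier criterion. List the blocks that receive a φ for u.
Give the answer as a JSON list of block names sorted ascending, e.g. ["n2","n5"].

Answer: ["n6", "n7"]

Derivation:
idom tree: n1←n0 n2←n0 n3←n2 n4←n2 n5←n4 n6←n0 n7←n0
Dom∩ at merges:
  n2: preds {n0,n3}: {n0} ∩ {n0,n2,n3} = {n0}; idom=n0
  n6: preds {n0,n5}: {n0} ∩ {n0,n2,n4,n5} = {n0}; idom=n0
  n7: preds {n4,n5,n6}: {n0,n2,n4} ∩ {n0,n2,n4,n5} ∩ {n0,n6} = {n0}; idom=n0

Frontier:
  join n2 pred n0: · stop@n0
  join n2 pred n3: n3→n2 stop@n0
  join n6 pred n0: · stop@n0
  join n6 pred n5: n5→n4→n2 stop@n0
  join n7 pred n4: n4→n2 stop@n0
  join n7 pred n5: n5→n4→n2 stop@n0
  join n7 pred n6: n6 stop@n0
  n0 → ∅
  n1 → ∅
  n2 → {n2,n6,n7}
  n3 → {n2}
  n4 → {n6,n7}
  n5 → {n6,n7}
  n6 → {n7}
  n7 → ∅

φ for u: defs {n0,n4,n7}
  DF⁺ = {n6,n7}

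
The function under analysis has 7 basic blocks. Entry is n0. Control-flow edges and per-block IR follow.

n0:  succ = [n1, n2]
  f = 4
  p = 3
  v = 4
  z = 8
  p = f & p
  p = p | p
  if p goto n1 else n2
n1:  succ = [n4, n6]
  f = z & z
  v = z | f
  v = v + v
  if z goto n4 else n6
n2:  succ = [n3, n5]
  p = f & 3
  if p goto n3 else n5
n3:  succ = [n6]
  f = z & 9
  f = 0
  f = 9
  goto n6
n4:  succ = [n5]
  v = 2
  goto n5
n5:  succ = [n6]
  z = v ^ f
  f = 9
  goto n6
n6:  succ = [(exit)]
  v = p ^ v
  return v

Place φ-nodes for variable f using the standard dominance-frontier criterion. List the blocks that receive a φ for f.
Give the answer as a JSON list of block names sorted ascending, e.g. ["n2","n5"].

idom tree: n1←n0 n2←n0 n3←n2 n4←n1 n5←n0 n6←n0
Join-block Dom:
  n5: preds {n2,n4}: {n0,n2} ∩ {n0,n1,n4} = {n0}; idom=n0
  n6: preds {n1,n3,n5}: {n0,n1} ∩ {n0,n2,n3} ∩ {n0,n5} = {n0}; idom=n0

Frontier:
  n5←n2: walk n2 to n0
  n5←n4: walk n4→n1 to n0
  n6←n1: walk n1 to n0
  n6←n3: walk n3→n2 to n0
  n6←n5: walk n5 to n0
  n0: DF=∅
  n1: DF={n5,n6}
  n2: DF={n5,n6}
  n3: DF={n6}
  n4: DF={n5}
  n5: DF={n6}
  n6: DF=∅

φ for f: defs {n0,n1,n3,n5}
  DF⁺ = {n5,n6}

Answer: ["n5", "n6"]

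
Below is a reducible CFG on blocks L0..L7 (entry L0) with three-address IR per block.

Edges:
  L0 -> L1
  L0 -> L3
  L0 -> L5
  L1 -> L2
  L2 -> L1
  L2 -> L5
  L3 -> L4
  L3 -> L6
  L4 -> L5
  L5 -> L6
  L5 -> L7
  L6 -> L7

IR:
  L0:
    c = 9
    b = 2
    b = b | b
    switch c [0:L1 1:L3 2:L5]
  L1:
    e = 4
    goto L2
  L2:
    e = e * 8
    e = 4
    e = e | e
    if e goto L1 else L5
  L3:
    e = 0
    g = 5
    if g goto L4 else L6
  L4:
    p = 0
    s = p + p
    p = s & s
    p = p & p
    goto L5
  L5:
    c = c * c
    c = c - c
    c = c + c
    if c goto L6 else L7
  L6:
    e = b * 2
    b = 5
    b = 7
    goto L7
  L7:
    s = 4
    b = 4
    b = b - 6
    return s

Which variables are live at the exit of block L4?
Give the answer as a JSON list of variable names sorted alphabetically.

Answer: ["b", "c"]

Working:
Block summaries:
  L0 def {b,c} use ∅
  L1 def {e} use ∅
  L2 def {e} use {e}
  L3 def {e,g} use ∅
  L4 def {p,s} use ∅
  L5 def {c} use {c}
  L6 def {b,e} use {b}
  L7 def {b,s} use ∅

Liveness:
  L0 li=∅ lo={b,c}
  L1 li={b,c} lo={b,c,e}
  L2 li={b,c,e} lo={b,c}
  L3 li={b,c} lo={b,c}
  L4 li={b,c} lo={b,c}
  L5 li={b,c} lo={b}
  L6 li={b} lo=∅
  L7 li=∅ lo=∅

live-out(L4) = ["b", "c"]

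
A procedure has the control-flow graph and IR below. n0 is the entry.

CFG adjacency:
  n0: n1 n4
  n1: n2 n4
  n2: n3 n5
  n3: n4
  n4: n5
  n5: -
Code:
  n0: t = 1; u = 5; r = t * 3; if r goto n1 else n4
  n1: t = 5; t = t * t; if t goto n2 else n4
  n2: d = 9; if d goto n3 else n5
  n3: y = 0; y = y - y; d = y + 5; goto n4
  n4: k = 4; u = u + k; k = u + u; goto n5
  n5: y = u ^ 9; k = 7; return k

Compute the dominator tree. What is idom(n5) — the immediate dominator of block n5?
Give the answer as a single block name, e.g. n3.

idom tree: n1←n0 n2←n1 n3←n2 n4←n0 n5←n0
Dom at joins:
  n4: preds {n0,n1,n3}: {n0} ∩ {n0,n1} ∩ {n0,n1,n2,n3} = {n0}; idom=n0
  n5: preds {n2,n4}: {n0,n1,n2} ∩ {n0,n4} = {n0}; idom=n0

idom(n5) = n0

Answer: n0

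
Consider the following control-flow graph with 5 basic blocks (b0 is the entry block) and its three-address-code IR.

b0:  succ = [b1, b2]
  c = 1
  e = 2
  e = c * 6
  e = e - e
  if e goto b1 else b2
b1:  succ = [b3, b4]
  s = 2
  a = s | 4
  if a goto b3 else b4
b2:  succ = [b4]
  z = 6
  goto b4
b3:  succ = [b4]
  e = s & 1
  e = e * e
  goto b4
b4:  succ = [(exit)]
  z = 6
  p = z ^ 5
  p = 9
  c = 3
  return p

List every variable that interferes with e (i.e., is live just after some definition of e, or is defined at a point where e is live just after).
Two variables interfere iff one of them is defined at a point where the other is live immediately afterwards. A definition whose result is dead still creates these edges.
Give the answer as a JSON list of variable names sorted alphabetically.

def/use:
  b0 def {c,e} use ∅
  b1 def {a,s} use ∅
  b2 def {z} use ∅
  b3 def {e} use {s}
  b4 def {c,p,z} use ∅

Live sets:
  b0: in=∅ out=∅
  b1: in=∅ out={s}
  b2: in=∅ out=∅
  b3: in={s} out=∅
  b4: in=∅ out=∅

Conflict graph:
  a — {s}
  c — {e,p}
  e — {c}
  p — {c}
  s — {a}
  z — ∅

N(e) = ["c"]

Answer: ["c"]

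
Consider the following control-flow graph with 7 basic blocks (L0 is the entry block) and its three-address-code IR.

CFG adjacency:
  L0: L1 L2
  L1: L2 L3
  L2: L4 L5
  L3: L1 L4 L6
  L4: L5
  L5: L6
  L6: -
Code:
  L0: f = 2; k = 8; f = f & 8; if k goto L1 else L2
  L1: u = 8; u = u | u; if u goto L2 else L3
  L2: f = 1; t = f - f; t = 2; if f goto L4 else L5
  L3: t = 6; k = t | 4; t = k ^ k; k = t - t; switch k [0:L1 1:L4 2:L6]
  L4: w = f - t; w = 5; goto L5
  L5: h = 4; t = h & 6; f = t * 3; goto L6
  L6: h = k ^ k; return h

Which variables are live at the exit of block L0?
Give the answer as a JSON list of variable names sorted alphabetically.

def/use:
  L0: {f,k} / ∅
  L1: {u} / ∅
  L2: {f,t} / ∅
  L3: {k,t} / ∅
  L4: {w} / {f,t}
  L5: {f,h,t} / ∅
  L6: {h} / {k}

Live sets:
  live L0: ∅→{f,k}
  live L1: {f,k}→{f,k}
  live L2: {k}→{f,k,t}
  live L3: {f}→{f,k,t}
  live L4: {f,k,t}→{k}
  live L5: {k}→{k}
  live L6: {k}→∅

live-out(L0) = ["f", "k"]

Answer: ["f", "k"]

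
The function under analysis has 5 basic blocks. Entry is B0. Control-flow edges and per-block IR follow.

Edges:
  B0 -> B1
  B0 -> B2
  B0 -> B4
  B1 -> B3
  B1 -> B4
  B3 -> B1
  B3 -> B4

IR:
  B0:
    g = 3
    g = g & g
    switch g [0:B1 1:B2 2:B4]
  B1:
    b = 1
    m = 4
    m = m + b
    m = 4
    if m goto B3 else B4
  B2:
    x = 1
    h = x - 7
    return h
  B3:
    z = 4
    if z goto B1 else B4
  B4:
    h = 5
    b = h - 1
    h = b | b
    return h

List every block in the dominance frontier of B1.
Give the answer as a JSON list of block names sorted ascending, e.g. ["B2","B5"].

idom tree: B1←B0 B2←B0 B3←B1 B4←B0
Dom at joins:
  B1: preds {B0,B3}: {B0} ∩ {B0,B1,B3} = {B0}; idom=B0
  B4: preds {B0,B1,B3}: {B0} ∩ {B0,B1} ∩ {B0,B1,B3} = {B0}; idom=B0

DF derivation:
  join B1 pred B0: · stop@B0
  join B1 pred B3: B3→B1 stop@B0
  join B4 pred B0: · stop@B0
  join B4 pred B1: B1 stop@B0
  join B4 pred B3: B3→B1 stop@B0
  B0: DF=∅
  B1: DF={B1,B4}
  B2: DF=∅
  B3: DF={B1,B4}
  B4: DF=∅

DF(B1) = ["B1", "B4"]

Answer: ["B1", "B4"]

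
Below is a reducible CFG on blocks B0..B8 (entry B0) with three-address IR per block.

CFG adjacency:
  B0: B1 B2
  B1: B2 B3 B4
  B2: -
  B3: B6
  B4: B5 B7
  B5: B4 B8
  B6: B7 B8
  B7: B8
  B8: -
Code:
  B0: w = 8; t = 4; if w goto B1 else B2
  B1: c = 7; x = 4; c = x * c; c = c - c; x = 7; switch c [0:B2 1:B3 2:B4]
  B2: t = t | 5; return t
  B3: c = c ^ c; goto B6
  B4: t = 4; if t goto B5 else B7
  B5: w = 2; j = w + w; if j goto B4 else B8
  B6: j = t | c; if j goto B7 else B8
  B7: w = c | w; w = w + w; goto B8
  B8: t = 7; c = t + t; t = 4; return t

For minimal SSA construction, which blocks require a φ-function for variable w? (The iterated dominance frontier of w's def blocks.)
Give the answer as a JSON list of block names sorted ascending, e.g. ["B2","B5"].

Answer: ["B4", "B7", "B8"]

Analysis:
idom tree: B1←B0 B2←B0 B3←B1 B4←B1 B5←B4 B6←B3 B7←B1 B8←B1
Join-block Dom:
  B2: preds {B0,B1}: {B0} ∩ {B0,B1} = {B0}; idom=B0
  B4: preds {B1,B5}: {B0,B1} ∩ {B0,B1,B4,B5} = {B0,B1}; idom=B1
  B7: preds {B4,B6}: {B0,B1,B4} ∩ {B0,B1,B3,B6} = {B0,B1}; idom=B1
  B8: preds {B5,B6,B7}: {B0,B1,B4,B5} ∩ {B0,B1,B3,B6} ∩ {B0,B1,B7} = {B0,B1}; idom=B1

Frontier:
  join B2 pred B0: · stop@B0
  join B2 pred B1: B1 stop@B0
  join B4 pred B1: · stop@B1
  join B4 pred B5: B5→B4 stop@B1
  join B7 pred B4: B4 stop@B1
  join B7 pred B6: B6→B3 stop@B1
  join B8 pred B5: B5→B4 stop@B1
  join B8 pred B6: B6→B3 stop@B1
  join B8 pred B7: B7 stop@B1
  B0: DF=∅
  B1: DF={B2}
  B2: DF=∅
  B3: DF={B7,B8}
  B4: DF={B4,B7,B8}
  B5: DF={B4,B8}
  B6: DF={B7,B8}
  B7: DF={B8}
  B8: DF=∅

φ for w: defs {B0,B5,B7}
  DF⁺ = {B4,B7,B8}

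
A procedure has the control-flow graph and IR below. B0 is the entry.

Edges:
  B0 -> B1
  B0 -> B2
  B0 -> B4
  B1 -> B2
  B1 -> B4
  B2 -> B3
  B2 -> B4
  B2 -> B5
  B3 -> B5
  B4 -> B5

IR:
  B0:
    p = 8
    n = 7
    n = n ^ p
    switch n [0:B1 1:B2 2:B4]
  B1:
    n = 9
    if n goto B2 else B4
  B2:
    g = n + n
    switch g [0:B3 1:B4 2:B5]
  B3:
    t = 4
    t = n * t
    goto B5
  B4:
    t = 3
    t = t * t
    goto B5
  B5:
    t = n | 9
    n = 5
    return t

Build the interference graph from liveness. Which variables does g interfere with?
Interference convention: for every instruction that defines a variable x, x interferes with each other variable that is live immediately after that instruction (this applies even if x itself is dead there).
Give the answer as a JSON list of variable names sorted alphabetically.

Answer: ["n"]

Analysis:
def/use:
  B0: def={n,p} ue=∅
  B1: def={n} ue=∅
  B2: def={g} ue={n}
  B3: def={t} ue={n}
  B4: def={t} ue=∅
  B5: def={n,t} ue={n}

Liveness:
  B0 li=∅ lo={n}
  B1 li=∅ lo={n}
  B2 li={n} lo={n}
  B3 li={n} lo={n}
  B4 li={n} lo={n}
  B5 li={n} lo=∅

Conflict graph:
  g — {n}
  n — {g,p,t}
  p — {n}
  t — {n}

N(g) = ["n"]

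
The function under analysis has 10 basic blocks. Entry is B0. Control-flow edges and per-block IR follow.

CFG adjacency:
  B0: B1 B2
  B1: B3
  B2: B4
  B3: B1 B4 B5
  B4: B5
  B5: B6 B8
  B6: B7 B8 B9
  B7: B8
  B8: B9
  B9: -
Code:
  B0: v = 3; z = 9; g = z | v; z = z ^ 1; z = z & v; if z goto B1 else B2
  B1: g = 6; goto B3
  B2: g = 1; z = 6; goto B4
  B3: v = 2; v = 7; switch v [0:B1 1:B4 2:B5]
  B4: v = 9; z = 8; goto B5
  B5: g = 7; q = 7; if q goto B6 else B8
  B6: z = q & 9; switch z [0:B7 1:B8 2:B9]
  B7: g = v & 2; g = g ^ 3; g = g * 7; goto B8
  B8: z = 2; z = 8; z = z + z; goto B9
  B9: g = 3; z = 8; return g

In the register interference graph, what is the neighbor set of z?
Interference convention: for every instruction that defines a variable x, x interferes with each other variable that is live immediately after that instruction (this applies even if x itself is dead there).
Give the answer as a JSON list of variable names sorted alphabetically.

Answer: ["g", "v"]

Derivation:
Per-block:
  B0: def={g,v,z} ue=∅
  B1: def={g} ue=∅
  B2: def={g,z} ue=∅
  B3: def={v} ue=∅
  B4: def={v,z} ue=∅
  B5: def={g,q} ue=∅
  B6: def={z} ue={q}
  B7: def={g} ue={v}
  B8: def={z} ue=∅
  B9: def={g,z} ue=∅

Liveness:
  B0 li=∅ lo=∅
  B1 li=∅ lo=∅
  B2 li=∅ lo=∅
  B3 li=∅ lo={v}
  B4 li=∅ lo={v}
  B5 li={v} lo={q,v}
  B6 li={q,v} lo={v}
  B7 li={v} lo=∅
  B8 li=∅ lo=∅
  B9 li=∅ lo=∅

Interference:
  g↔{v,z}
  q↔{v}
  v↔{g,q,z}
  z↔{g,v}

N(z) = ["g", "v"]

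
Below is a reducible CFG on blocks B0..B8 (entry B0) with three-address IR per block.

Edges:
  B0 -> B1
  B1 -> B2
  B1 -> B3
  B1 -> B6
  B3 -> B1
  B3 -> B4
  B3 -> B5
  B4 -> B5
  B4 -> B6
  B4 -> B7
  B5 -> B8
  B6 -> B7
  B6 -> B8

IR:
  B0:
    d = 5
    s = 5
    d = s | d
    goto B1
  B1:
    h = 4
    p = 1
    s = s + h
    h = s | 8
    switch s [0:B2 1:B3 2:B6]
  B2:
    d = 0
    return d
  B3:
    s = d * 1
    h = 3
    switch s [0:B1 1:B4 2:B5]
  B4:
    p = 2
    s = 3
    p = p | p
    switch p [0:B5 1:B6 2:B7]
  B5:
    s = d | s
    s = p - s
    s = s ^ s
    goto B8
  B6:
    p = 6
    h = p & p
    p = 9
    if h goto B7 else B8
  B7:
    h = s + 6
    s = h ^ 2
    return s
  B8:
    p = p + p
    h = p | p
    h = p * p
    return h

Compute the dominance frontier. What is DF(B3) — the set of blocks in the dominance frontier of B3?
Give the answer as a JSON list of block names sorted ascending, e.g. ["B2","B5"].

idom tree: B1←B0 B2←B1 B3←B1 B4←B3 B5←B3 B6←B1 B7←B1 B8←B1
Dom∩ at merges:
  B1: preds {B0,B3}: {B0} ∩ {B0,B1,B3} = {B0}; idom=B0
  B5: preds {B3,B4}: {B0,B1,B3} ∩ {B0,B1,B3,B4} = {B0,B1,B3}; idom=B3
  B6: preds {B1,B4}: {B0,B1} ∩ {B0,B1,B3,B4} = {B0,B1}; idom=B1
  B7: preds {B4,B6}: {B0,B1,B3,B4} ∩ {B0,B1,B6} = {B0,B1}; idom=B1
  B8: preds {B5,B6}: {B0,B1,B3,B5} ∩ {B0,B1,B6} = {B0,B1}; idom=B1

DF walk-up:
  B1←B0: walk · to B0
  B1←B3: walk B3→B1 to B0
  B5←B3: walk · to B3
  B5←B4: walk B4 to B3
  B6←B1: walk · to B1
  B6←B4: walk B4→B3 to B1
  B7←B4: walk B4→B3 to B1
  B7←B6: walk B6 to B1
  B8←B5: walk B5→B3 to B1
  B8←B6: walk B6 to B1
  B0: DF=∅
  B1: DF={B1}
  B2: DF=∅
  B3: DF={B1,B6,B7,B8}
  B4: DF={B5,B6,B7}
  B5: DF={B8}
  B6: DF={B7,B8}
  B7: DF=∅
  B8: DF=∅

DF(B3) = ["B1", "B6", "B7", "B8"]

Answer: ["B1", "B6", "B7", "B8"]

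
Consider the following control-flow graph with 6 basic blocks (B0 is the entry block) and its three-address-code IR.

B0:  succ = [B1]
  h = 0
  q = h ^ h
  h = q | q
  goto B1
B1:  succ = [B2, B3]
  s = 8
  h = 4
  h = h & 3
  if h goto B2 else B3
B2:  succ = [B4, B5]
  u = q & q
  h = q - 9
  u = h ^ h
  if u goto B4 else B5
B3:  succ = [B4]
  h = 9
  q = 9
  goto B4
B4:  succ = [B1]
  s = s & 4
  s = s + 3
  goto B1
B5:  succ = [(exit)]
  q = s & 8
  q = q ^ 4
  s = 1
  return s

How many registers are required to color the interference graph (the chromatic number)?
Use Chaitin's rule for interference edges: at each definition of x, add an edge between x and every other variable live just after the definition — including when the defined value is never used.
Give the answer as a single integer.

Per-block:
  B0: {h,q} / ∅
  B1: {h,s} / ∅
  B2: {h,u} / {q}
  B3: {h,q} / ∅
  B4: {s} / {s}
  B5: {q,s} / {s}

Liveness:
  B0 li=∅ lo={q}
  B1 li={q} lo={q,s}
  B2 li={q,s} lo={q,s}
  B3 li={s} lo={q,s}
  B4 li={q,s} lo={q}
  B5 li={s} lo=∅

Interference:
  h↔{q,s}
  q↔{h,s,u}
  s↔{h,q,u}
  u↔{q,s}

Registers:
  clique {h,q,s} ⇒ need ≥ 3
  assign h→r2 q→r0 s→r1 u→r2 — no edge inside a register ⇒ χ ≤ 3
  χ = 3

Answer: 3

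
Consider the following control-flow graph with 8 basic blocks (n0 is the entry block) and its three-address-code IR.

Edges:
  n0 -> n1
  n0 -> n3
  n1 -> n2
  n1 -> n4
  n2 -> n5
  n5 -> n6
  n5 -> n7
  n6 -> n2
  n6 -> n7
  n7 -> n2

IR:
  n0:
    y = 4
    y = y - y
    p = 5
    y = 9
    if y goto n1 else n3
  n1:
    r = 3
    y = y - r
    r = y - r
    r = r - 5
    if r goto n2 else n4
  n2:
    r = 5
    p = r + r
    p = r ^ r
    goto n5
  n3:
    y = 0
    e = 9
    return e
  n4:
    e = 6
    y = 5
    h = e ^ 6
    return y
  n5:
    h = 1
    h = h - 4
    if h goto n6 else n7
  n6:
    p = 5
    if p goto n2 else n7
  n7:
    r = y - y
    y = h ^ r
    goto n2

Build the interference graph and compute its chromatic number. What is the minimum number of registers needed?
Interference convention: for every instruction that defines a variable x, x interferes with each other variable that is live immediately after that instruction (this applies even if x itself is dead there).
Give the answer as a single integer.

Answer: 4

Working:
def/use:
  n0: def={p,y} ue=∅
  n1: def={r,y} ue={y}
  n2: def={p,r} ue=∅
  n3: def={e,y} ue=∅
  n4: def={e,h,y} ue=∅
  n5: def={h} ue=∅
  n6: def={p} ue=∅
  n7: def={r,y} ue={h,y}

Backward fixpoint:
  n0 li=∅ lo={y}
  n1 li={y} lo={y}
  n2 li={y} lo={y}
  n3 li=∅ lo=∅
  n4 li=∅ lo=∅
  n5 li={y} lo={h,y}
  n6 li={h,y} lo={h,y}
  n7 li={h,y} lo={y}

Interfere edges:
  e↔{y}
  h↔{p,r,y}
  p↔{h,r,y}
  r↔{h,p,y}
  y↔{e,h,p,r}

Registers:
  lower bound: {h,p,r,y} mutually conflict ⇒ χ ≥ 4
  4-colouring: c0={y}  c1={e,h}  c2={p}  c3={r}
  χ = 4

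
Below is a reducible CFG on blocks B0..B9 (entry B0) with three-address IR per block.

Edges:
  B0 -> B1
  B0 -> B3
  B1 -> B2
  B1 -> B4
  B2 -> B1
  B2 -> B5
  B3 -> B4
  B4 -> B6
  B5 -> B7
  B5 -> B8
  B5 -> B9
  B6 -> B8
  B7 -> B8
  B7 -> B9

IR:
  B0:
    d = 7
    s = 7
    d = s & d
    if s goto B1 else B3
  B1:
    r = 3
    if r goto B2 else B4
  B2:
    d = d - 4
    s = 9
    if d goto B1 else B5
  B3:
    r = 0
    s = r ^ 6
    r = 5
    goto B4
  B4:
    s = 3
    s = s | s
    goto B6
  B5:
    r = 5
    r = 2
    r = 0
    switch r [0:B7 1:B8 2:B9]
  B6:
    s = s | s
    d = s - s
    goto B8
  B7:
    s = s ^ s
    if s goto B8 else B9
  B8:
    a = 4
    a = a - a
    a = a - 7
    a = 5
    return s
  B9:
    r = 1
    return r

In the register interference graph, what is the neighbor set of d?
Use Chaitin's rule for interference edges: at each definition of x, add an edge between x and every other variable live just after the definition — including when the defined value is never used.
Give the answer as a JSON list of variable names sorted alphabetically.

Per-block:
  B0: {d,s} / ∅
  B1: {r} / ∅
  B2: {d,s} / {d}
  B3: {r,s} / ∅
  B4: {s} / ∅
  B5: {r} / ∅
  B6: {d,s} / {s}
  B7: {s} / {s}
  B8: {a} / {s}
  B9: {r} / ∅

Backward fixpoint:
  B0: in=∅ out={d}
  B1: in={d} out={d}
  B2: in={d} out={d,s}
  B3: in=∅ out=∅
  B4: in=∅ out={s}
  B5: in={s} out={s}
  B6: in={s} out={s}
  B7: in={s} out={s}
  B8: in={s} out=∅
  B9: in=∅ out=∅

Interference:
  a — {s}
  d — {r,s}
  r — {d,s}
  s — {a,d,r}

N(d) = ["r", "s"]

Answer: ["r", "s"]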